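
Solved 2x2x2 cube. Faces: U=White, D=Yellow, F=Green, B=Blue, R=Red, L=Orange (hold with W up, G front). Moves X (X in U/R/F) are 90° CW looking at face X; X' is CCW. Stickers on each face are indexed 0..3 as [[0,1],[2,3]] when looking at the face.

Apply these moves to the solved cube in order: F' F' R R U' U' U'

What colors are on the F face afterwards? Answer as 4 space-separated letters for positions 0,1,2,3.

After move 1 (F'): F=GGGG U=WWRR R=YRYR D=OOYY L=OWOW
After move 2 (F'): F=GGGG U=WWYY R=OROR D=WWYY L=OROR
After move 3 (R): R=OORR U=WGYG F=GWGY D=WBYB B=YBWB
After move 4 (R): R=RORO U=WWYY F=GBGB D=WWYY B=GBGB
After move 5 (U'): U=WYWY F=ORGB R=GBRO B=ROGB L=GBOR
After move 6 (U'): U=YYWW F=GBGB R=ORRO B=GBGB L=ROOR
After move 7 (U'): U=YWYW F=ROGB R=GBRO B=ORGB L=GBOR
Query: F face = ROGB

Answer: R O G B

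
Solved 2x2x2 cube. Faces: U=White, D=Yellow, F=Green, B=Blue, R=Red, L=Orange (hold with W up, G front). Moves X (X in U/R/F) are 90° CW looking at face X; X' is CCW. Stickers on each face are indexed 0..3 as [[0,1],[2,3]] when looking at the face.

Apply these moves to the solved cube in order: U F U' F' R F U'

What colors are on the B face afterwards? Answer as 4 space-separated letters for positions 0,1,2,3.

After move 1 (U): U=WWWW F=RRGG R=BBRR B=OOBB L=GGOO
After move 2 (F): F=GRGR U=WWOG R=WBWR D=RBYY L=GYOY
After move 3 (U'): U=WGWO F=GYGR R=GRWR B=WBBB L=OOOY
After move 4 (F'): F=YRGG U=WGGW R=BRRR D=OYYY L=OOOW
After move 5 (R): R=RBRR U=WRGG F=YYGY D=OBYW B=WBGB
After move 6 (F): F=GYYY U=WRWO R=GBGR D=RRYW L=OOOB
After move 7 (U'): U=ROWW F=OOYY R=GYGR B=GBGB L=WBOB
Query: B face = GBGB

Answer: G B G B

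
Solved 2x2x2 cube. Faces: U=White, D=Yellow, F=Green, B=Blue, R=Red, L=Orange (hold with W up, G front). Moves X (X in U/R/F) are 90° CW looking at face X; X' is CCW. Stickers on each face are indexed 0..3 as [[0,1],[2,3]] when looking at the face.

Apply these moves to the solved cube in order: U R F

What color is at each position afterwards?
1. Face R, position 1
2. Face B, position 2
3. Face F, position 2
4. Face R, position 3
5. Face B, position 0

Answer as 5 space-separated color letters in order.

After move 1 (U): U=WWWW F=RRGG R=BBRR B=OOBB L=GGOO
After move 2 (R): R=RBRB U=WRWG F=RYGY D=YBYO B=WOWB
After move 3 (F): F=GRYY U=WROG R=WBGB D=RRYO L=GYOB
Query 1: R[1] = B
Query 2: B[2] = W
Query 3: F[2] = Y
Query 4: R[3] = B
Query 5: B[0] = W

Answer: B W Y B W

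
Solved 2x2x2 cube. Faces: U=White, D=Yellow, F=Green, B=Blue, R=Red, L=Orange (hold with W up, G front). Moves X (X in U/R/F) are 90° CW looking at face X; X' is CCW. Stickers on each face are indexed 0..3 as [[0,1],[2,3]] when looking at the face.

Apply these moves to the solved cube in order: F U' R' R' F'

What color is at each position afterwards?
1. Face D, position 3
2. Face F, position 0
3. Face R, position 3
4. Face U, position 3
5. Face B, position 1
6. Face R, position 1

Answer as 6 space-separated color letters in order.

After move 1 (F): F=GGGG U=WWOO R=WRWR D=RRYY L=OYOY
After move 2 (U'): U=WOWO F=OYGG R=GGWR B=WRBB L=BBOY
After move 3 (R'): R=GRGW U=WBWW F=OOGO D=RYYG B=YRRB
After move 4 (R'): R=RWGG U=WRWY F=OBGW D=ROYO B=GRYB
After move 5 (F'): F=BWOG U=WRRG R=OWRG D=BYYO L=BYOW
Query 1: D[3] = O
Query 2: F[0] = B
Query 3: R[3] = G
Query 4: U[3] = G
Query 5: B[1] = R
Query 6: R[1] = W

Answer: O B G G R W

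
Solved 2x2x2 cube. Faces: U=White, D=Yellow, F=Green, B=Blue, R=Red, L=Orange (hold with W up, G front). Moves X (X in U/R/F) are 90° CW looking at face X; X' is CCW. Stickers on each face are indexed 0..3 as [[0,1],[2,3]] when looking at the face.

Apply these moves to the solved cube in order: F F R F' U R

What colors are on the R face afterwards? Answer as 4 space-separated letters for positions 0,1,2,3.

After move 1 (F): F=GGGG U=WWOO R=WRWR D=RRYY L=OYOY
After move 2 (F): F=GGGG U=WWYY R=OROR D=WWYY L=OROR
After move 3 (R): R=OORR U=WGYG F=GWGY D=WBYB B=YBWB
After move 4 (F'): F=WYGG U=WGOR R=BOWR D=RRYB L=OGOY
After move 5 (U): U=OWRG F=BOGG R=YBWR B=OGWB L=WYOY
After move 6 (R): R=WYRB U=OORG F=BRGB D=RWYO B=GGWB
Query: R face = WYRB

Answer: W Y R B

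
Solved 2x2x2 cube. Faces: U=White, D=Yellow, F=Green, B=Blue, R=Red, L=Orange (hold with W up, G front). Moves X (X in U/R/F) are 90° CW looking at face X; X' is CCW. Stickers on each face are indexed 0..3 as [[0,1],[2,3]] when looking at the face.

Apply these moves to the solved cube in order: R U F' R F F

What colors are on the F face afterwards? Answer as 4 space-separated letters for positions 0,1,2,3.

Answer: B R O R

Derivation:
After move 1 (R): R=RRRR U=WGWG F=GYGY D=YBYB B=WBWB
After move 2 (U): U=WWGG F=RRGY R=WBRR B=OOWB L=GYOO
After move 3 (F'): F=RYRG U=WWWR R=BBYR D=YOYB L=GGOG
After move 4 (R): R=YBRB U=WYWG F=RORB D=YWYO B=ROWB
After move 5 (F): F=RRBO U=WYGG R=WBGB D=RYYO L=GYOW
After move 6 (F): F=BROR U=WYWY R=GBGB D=GWYO L=GROY
Query: F face = BROR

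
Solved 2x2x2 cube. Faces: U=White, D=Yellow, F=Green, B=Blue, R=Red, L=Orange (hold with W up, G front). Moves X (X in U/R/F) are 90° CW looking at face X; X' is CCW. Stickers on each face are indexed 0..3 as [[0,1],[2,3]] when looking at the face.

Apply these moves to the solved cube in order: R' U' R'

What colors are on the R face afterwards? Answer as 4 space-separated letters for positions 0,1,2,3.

After move 1 (R'): R=RRRR U=WBWB F=GWGW D=YGYG B=YBYB
After move 2 (U'): U=BBWW F=OOGW R=GWRR B=RRYB L=YBOO
After move 3 (R'): R=WRGR U=BYWR F=OBGW D=YOYW B=GRGB
Query: R face = WRGR

Answer: W R G R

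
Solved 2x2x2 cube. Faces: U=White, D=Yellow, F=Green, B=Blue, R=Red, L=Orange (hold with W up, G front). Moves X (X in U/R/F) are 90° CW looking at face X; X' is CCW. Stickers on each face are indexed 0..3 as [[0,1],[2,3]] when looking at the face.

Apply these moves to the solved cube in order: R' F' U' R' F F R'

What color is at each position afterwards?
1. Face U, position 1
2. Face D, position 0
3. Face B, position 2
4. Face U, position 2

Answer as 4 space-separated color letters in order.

After move 1 (R'): R=RRRR U=WBWB F=GWGW D=YGYG B=YBYB
After move 2 (F'): F=WWGG U=WBRR R=GRYR D=OOYG L=OBOW
After move 3 (U'): U=BRWR F=OBGG R=WWYR B=GRYB L=YBOW
After move 4 (R'): R=WRWY U=BYWG F=ORGR D=OBYG B=GROB
After move 5 (F): F=GORR U=BYWB R=WRGY D=WWYG L=YOOB
After move 6 (F): F=RGRO U=BYBO R=WRBY D=GWYG L=YWOW
After move 7 (R'): R=RYWB U=BOBG F=RYRO D=GGYO B=GRWB
Query 1: U[1] = O
Query 2: D[0] = G
Query 3: B[2] = W
Query 4: U[2] = B

Answer: O G W B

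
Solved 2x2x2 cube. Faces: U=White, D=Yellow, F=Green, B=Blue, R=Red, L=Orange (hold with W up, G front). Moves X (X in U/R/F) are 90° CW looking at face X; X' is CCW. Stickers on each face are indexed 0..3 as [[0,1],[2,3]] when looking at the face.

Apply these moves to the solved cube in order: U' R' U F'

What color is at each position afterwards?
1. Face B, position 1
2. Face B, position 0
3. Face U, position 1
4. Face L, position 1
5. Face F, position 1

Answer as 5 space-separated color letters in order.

Answer: B B W B W

Derivation:
After move 1 (U'): U=WWWW F=OOGG R=GGRR B=RRBB L=BBOO
After move 2 (R'): R=GRGR U=WBWR F=OWGW D=YOYG B=YRYB
After move 3 (U): U=WWRB F=GRGW R=YRGR B=BBYB L=OWOO
After move 4 (F'): F=RWGG U=WWYG R=ORYR D=WOYG L=OBOR
Query 1: B[1] = B
Query 2: B[0] = B
Query 3: U[1] = W
Query 4: L[1] = B
Query 5: F[1] = W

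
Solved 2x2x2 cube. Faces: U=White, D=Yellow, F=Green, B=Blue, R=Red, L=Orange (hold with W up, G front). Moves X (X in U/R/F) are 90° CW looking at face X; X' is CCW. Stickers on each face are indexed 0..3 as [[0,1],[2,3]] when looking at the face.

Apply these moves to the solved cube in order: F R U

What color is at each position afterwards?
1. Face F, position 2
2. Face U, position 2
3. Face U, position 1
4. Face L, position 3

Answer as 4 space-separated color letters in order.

Answer: G G W Y

Derivation:
After move 1 (F): F=GGGG U=WWOO R=WRWR D=RRYY L=OYOY
After move 2 (R): R=WWRR U=WGOG F=GRGY D=RBYB B=OBWB
After move 3 (U): U=OWGG F=WWGY R=OBRR B=OYWB L=GROY
Query 1: F[2] = G
Query 2: U[2] = G
Query 3: U[1] = W
Query 4: L[3] = Y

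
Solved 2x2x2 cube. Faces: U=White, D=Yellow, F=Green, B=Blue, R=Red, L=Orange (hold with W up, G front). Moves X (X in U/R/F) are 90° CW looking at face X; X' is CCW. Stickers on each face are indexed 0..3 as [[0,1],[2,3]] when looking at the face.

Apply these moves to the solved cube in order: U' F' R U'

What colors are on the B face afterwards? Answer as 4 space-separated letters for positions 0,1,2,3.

After move 1 (U'): U=WWWW F=OOGG R=GGRR B=RRBB L=BBOO
After move 2 (F'): F=OGOG U=WWGR R=YGYR D=BOYY L=BWOW
After move 3 (R): R=YYRG U=WGGG F=OOOY D=BBYR B=RRWB
After move 4 (U'): U=GGWG F=BWOY R=OORG B=YYWB L=RROW
Query: B face = YYWB

Answer: Y Y W B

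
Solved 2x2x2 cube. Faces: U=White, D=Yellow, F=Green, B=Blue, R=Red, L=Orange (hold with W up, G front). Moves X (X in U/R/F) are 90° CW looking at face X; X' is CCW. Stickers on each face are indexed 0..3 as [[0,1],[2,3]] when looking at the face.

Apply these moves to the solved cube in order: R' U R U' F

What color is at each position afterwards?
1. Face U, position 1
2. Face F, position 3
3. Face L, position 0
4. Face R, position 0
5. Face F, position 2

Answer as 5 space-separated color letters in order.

Answer: W W B W G

Derivation:
After move 1 (R'): R=RRRR U=WBWB F=GWGW D=YGYG B=YBYB
After move 2 (U): U=WWBB F=RRGW R=YBRR B=OOYB L=GWOO
After move 3 (R): R=RYRB U=WRBW F=RGGG D=YYYO B=BOWB
After move 4 (U'): U=RWWB F=GWGG R=RGRB B=RYWB L=BOOO
After move 5 (F): F=GGGW U=RWOO R=WGBB D=RRYO L=BYOY
Query 1: U[1] = W
Query 2: F[3] = W
Query 3: L[0] = B
Query 4: R[0] = W
Query 5: F[2] = G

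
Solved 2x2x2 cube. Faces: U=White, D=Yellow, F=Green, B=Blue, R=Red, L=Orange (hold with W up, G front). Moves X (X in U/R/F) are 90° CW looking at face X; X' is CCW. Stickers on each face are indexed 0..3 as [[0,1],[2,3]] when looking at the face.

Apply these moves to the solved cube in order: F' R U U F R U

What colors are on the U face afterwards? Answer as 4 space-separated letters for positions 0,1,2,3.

After move 1 (F'): F=GGGG U=WWRR R=YRYR D=OOYY L=OWOW
After move 2 (R): R=YYRR U=WGRG F=GOGY D=OBYB B=RBWB
After move 3 (U): U=RWGG F=YYGY R=RBRR B=OWWB L=GOOW
After move 4 (U): U=GRGW F=RBGY R=OWRR B=GOWB L=YYOW
After move 5 (F): F=GRYB U=GRWY R=GWWR D=ROYB L=YOOB
After move 6 (R): R=WGRW U=GRWB F=GOYB D=RWYG B=YORB
After move 7 (U): U=WGBR F=WGYB R=YORW B=YORB L=GOOB
Query: U face = WGBR

Answer: W G B R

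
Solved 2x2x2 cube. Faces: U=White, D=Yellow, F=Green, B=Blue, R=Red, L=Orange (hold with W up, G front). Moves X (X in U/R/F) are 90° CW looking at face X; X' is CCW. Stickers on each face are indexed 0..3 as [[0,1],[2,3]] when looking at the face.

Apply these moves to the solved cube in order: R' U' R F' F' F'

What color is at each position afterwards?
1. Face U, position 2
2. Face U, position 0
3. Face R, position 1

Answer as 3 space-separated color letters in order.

After move 1 (R'): R=RRRR U=WBWB F=GWGW D=YGYG B=YBYB
After move 2 (U'): U=BBWW F=OOGW R=GWRR B=RRYB L=YBOO
After move 3 (R): R=RGRW U=BOWW F=OGGG D=YYYR B=WRBB
After move 4 (F'): F=GGOG U=BORR R=YGYW D=BOYR L=YWOW
After move 5 (F'): F=GGGO U=BOYY R=OGBW D=WWYR L=YROR
After move 6 (F'): F=GOGG U=BOOB R=WGWW D=RRYR L=YYOY
Query 1: U[2] = O
Query 2: U[0] = B
Query 3: R[1] = G

Answer: O B G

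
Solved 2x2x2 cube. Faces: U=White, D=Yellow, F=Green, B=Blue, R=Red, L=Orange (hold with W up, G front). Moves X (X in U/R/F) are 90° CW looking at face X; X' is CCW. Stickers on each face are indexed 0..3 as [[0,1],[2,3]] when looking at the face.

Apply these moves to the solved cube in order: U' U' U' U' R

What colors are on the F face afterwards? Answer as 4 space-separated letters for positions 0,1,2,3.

Answer: G Y G Y

Derivation:
After move 1 (U'): U=WWWW F=OOGG R=GGRR B=RRBB L=BBOO
After move 2 (U'): U=WWWW F=BBGG R=OORR B=GGBB L=RROO
After move 3 (U'): U=WWWW F=RRGG R=BBRR B=OOBB L=GGOO
After move 4 (U'): U=WWWW F=GGGG R=RRRR B=BBBB L=OOOO
After move 5 (R): R=RRRR U=WGWG F=GYGY D=YBYB B=WBWB
Query: F face = GYGY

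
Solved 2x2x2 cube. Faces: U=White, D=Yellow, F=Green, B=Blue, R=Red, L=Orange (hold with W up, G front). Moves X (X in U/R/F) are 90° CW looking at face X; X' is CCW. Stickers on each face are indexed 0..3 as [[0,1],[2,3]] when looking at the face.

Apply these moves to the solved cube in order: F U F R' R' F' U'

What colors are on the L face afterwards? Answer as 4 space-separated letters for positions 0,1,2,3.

After move 1 (F): F=GGGG U=WWOO R=WRWR D=RRYY L=OYOY
After move 2 (U): U=OWOW F=WRGG R=BBWR B=OYBB L=GGOY
After move 3 (F): F=GWGR U=OWYG R=OBWR D=WBYY L=GROR
After move 4 (R'): R=BROW U=OBYO F=GWGG D=WWYR B=YYBB
After move 5 (R'): R=RWBO U=OBYY F=GBGO D=WWYG B=RYWB
After move 6 (F'): F=BOGG U=OBRB R=WWWO D=RRYG L=GYOY
After move 7 (U'): U=BBOR F=GYGG R=BOWO B=WWWB L=RYOY
Query: L face = RYOY

Answer: R Y O Y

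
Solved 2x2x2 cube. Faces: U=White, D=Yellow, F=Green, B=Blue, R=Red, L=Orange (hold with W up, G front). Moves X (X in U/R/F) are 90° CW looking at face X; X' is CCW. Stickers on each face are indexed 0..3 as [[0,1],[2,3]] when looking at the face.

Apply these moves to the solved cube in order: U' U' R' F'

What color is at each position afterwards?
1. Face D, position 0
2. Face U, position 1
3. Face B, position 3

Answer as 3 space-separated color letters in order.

After move 1 (U'): U=WWWW F=OOGG R=GGRR B=RRBB L=BBOO
After move 2 (U'): U=WWWW F=BBGG R=OORR B=GGBB L=RROO
After move 3 (R'): R=OROR U=WBWG F=BWGW D=YBYG B=YGYB
After move 4 (F'): F=WWBG U=WBOO R=BRYR D=ROYG L=RGOW
Query 1: D[0] = R
Query 2: U[1] = B
Query 3: B[3] = B

Answer: R B B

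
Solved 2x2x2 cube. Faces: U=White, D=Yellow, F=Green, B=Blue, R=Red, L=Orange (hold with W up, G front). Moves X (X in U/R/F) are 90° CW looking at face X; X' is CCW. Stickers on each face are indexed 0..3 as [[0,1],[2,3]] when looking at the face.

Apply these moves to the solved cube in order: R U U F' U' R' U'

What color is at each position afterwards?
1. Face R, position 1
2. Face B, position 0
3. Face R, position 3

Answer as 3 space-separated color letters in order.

After move 1 (R): R=RRRR U=WGWG F=GYGY D=YBYB B=WBWB
After move 2 (U): U=WWGG F=RRGY R=WBRR B=OOWB L=GYOO
After move 3 (U): U=GWGW F=WBGY R=OORR B=GYWB L=RROO
After move 4 (F'): F=BYWG U=GWOR R=BOYR D=ROYB L=RWOG
After move 5 (U'): U=WRGO F=RWWG R=BYYR B=BOWB L=GYOG
After move 6 (R'): R=YRBY U=WWGB F=RRWO D=RWYG B=BOOB
After move 7 (U'): U=WBWG F=GYWO R=RRBY B=YROB L=BOOG
Query 1: R[1] = R
Query 2: B[0] = Y
Query 3: R[3] = Y

Answer: R Y Y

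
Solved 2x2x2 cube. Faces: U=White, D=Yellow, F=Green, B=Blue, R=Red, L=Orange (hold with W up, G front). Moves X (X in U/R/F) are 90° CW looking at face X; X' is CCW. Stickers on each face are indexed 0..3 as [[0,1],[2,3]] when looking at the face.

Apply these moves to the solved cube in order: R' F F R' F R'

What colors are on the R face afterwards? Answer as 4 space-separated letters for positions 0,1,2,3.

After move 1 (R'): R=RRRR U=WBWB F=GWGW D=YGYG B=YBYB
After move 2 (F): F=GGWW U=WBOO R=WRBR D=RRYG L=OYOG
After move 3 (F): F=WGWG U=WBGY R=OROR D=BWYG L=OROR
After move 4 (R'): R=RROO U=WYGY F=WBWY D=BGYG B=GBWB
After move 5 (F): F=WWYB U=WYRR R=GRYO D=ORYG L=OBOG
After move 6 (R'): R=ROGY U=WWRG F=WYYR D=OWYB B=GBRB
Query: R face = ROGY

Answer: R O G Y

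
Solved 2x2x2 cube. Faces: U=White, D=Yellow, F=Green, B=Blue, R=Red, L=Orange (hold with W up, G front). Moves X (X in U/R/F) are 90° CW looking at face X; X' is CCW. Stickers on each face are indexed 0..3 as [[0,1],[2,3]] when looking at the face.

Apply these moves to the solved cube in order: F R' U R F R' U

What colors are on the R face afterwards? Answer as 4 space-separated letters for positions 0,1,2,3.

Answer: O Y B O

Derivation:
After move 1 (F): F=GGGG U=WWOO R=WRWR D=RRYY L=OYOY
After move 2 (R'): R=RRWW U=WBOB F=GWGO D=RGYG B=YBRB
After move 3 (U): U=OWBB F=RRGO R=YBWW B=OYRB L=GWOY
After move 4 (R): R=WYWB U=ORBO F=RGGG D=RRYO B=BYWB
After move 5 (F): F=GRGG U=ORYW R=BYOB D=WWYO L=GROR
After move 6 (R'): R=YBBO U=OWYB F=GRGW D=WRYG B=OYWB
After move 7 (U): U=YOBW F=YBGW R=OYBO B=GRWB L=GROR
Query: R face = OYBO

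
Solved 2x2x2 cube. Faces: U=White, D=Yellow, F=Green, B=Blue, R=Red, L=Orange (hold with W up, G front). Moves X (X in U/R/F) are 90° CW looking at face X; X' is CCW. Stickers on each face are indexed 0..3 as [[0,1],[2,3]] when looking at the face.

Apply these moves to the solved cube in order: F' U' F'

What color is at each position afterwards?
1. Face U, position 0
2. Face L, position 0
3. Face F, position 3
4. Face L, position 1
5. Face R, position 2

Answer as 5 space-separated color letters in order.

Answer: W B G R O

Derivation:
After move 1 (F'): F=GGGG U=WWRR R=YRYR D=OOYY L=OWOW
After move 2 (U'): U=WRWR F=OWGG R=GGYR B=YRBB L=BBOW
After move 3 (F'): F=WGOG U=WRGY R=OGOR D=BWYY L=BROW
Query 1: U[0] = W
Query 2: L[0] = B
Query 3: F[3] = G
Query 4: L[1] = R
Query 5: R[2] = O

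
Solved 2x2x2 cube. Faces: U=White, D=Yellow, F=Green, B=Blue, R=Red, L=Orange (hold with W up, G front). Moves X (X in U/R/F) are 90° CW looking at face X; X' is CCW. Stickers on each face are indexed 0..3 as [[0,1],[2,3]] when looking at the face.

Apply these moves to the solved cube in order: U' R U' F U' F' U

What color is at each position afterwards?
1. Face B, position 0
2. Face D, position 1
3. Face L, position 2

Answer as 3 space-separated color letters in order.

Answer: R B O

Derivation:
After move 1 (U'): U=WWWW F=OOGG R=GGRR B=RRBB L=BBOO
After move 2 (R): R=RGRG U=WOWG F=OYGY D=YBYR B=WRWB
After move 3 (U'): U=OGWW F=BBGY R=OYRG B=RGWB L=WROO
After move 4 (F): F=GBYB U=OGOR R=WYWG D=ROYR L=WYOB
After move 5 (U'): U=GROO F=WYYB R=GBWG B=WYWB L=RGOB
After move 6 (F'): F=YBWY U=GRGW R=OBRG D=GBYR L=ROOO
After move 7 (U): U=GGWR F=OBWY R=WYRG B=ROWB L=YBOO
Query 1: B[0] = R
Query 2: D[1] = B
Query 3: L[2] = O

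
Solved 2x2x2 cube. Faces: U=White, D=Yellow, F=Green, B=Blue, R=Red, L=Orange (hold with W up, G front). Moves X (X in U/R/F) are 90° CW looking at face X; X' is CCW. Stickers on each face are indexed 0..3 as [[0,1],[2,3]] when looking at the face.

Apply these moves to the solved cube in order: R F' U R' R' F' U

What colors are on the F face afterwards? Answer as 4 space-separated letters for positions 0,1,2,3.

After move 1 (R): R=RRRR U=WGWG F=GYGY D=YBYB B=WBWB
After move 2 (F'): F=YYGG U=WGRR R=BRYR D=OOYB L=OGOW
After move 3 (U): U=RWRG F=BRGG R=WBYR B=OGWB L=YYOW
After move 4 (R'): R=BRWY U=RWRO F=BWGG D=ORYG B=BGOB
After move 5 (R'): R=RYBW U=RORB F=BWGO D=OWYG B=GGRB
After move 6 (F'): F=WOBG U=RORB R=WYOW D=YWYG L=YBOR
After move 7 (U): U=RRBO F=WYBG R=GGOW B=YBRB L=WOOR
Query: F face = WYBG

Answer: W Y B G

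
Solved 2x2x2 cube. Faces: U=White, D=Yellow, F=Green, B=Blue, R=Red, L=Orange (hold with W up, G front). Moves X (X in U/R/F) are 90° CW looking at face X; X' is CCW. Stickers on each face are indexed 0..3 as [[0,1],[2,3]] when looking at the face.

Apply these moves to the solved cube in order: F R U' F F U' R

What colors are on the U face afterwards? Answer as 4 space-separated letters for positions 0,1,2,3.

After move 1 (F): F=GGGG U=WWOO R=WRWR D=RRYY L=OYOY
After move 2 (R): R=WWRR U=WGOG F=GRGY D=RBYB B=OBWB
After move 3 (U'): U=GGWO F=OYGY R=GRRR B=WWWB L=OBOY
After move 4 (F): F=GOYY U=GGYB R=WROR D=RGYB L=OROB
After move 5 (F): F=YGYO U=GGBR R=YRBR D=OWYB L=OROG
After move 6 (U'): U=GRGB F=ORYO R=YGBR B=YRWB L=WWOG
After move 7 (R): R=BYRG U=GRGO F=OWYB D=OWYY B=BRRB
Query: U face = GRGO

Answer: G R G O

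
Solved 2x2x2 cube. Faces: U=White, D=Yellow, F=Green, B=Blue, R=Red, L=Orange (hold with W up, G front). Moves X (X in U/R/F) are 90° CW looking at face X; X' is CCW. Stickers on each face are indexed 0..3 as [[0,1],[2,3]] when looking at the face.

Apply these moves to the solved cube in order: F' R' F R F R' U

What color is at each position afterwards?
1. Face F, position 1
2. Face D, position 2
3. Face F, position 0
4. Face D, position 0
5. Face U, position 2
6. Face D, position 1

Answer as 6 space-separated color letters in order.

After move 1 (F'): F=GGGG U=WWRR R=YRYR D=OOYY L=OWOW
After move 2 (R'): R=RRYY U=WBRB F=GWGR D=OGYG B=YBOB
After move 3 (F): F=GGRW U=WBWW R=RRBY D=YRYG L=OOOG
After move 4 (R): R=BRYR U=WGWW F=GRRG D=YOYY B=WBBB
After move 5 (F): F=RGGR U=WGGO R=WRWR D=YBYY L=OYOO
After move 6 (R'): R=RRWW U=WBGW F=RGGO D=YGYR B=YBBB
After move 7 (U): U=GWWB F=RRGO R=YBWW B=OYBB L=RGOO
Query 1: F[1] = R
Query 2: D[2] = Y
Query 3: F[0] = R
Query 4: D[0] = Y
Query 5: U[2] = W
Query 6: D[1] = G

Answer: R Y R Y W G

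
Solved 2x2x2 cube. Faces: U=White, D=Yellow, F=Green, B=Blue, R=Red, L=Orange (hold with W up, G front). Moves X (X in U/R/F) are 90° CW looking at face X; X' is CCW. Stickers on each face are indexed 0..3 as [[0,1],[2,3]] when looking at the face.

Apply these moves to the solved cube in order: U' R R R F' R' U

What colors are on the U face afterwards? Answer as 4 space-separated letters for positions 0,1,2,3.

Answer: G W Y Y

Derivation:
After move 1 (U'): U=WWWW F=OOGG R=GGRR B=RRBB L=BBOO
After move 2 (R): R=RGRG U=WOWG F=OYGY D=YBYR B=WRWB
After move 3 (R): R=RRGG U=WYWY F=OBGR D=YWYW B=GROB
After move 4 (R): R=GRGR U=WBWR F=OWGW D=YOYG B=YRYB
After move 5 (F'): F=WWOG U=WBGG R=ORYR D=BOYG L=BROW
After move 6 (R'): R=RROY U=WYGY F=WBOG D=BWYG B=GROB
After move 7 (U): U=GWYY F=RROG R=GROY B=BROB L=WBOW
Query: U face = GWYY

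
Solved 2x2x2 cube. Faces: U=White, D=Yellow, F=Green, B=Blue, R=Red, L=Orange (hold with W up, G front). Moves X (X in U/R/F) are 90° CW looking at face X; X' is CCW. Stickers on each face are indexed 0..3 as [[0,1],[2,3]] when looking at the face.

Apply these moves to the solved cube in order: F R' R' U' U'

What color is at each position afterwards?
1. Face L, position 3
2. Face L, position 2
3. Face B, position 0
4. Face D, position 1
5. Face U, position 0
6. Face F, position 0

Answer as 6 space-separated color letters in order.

After move 1 (F): F=GGGG U=WWOO R=WRWR D=RRYY L=OYOY
After move 2 (R'): R=RRWW U=WBOB F=GWGO D=RGYG B=YBRB
After move 3 (R'): R=RWRW U=WROY F=GBGB D=RWYO B=GBGB
After move 4 (U'): U=RYWO F=OYGB R=GBRW B=RWGB L=GBOY
After move 5 (U'): U=YORW F=GBGB R=OYRW B=GBGB L=RWOY
Query 1: L[3] = Y
Query 2: L[2] = O
Query 3: B[0] = G
Query 4: D[1] = W
Query 5: U[0] = Y
Query 6: F[0] = G

Answer: Y O G W Y G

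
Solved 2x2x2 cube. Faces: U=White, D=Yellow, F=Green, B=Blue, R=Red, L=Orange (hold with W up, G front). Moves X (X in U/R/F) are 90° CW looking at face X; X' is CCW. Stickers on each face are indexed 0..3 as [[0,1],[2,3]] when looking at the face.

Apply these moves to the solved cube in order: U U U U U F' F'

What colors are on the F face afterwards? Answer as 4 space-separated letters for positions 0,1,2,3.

Answer: G G R R

Derivation:
After move 1 (U): U=WWWW F=RRGG R=BBRR B=OOBB L=GGOO
After move 2 (U): U=WWWW F=BBGG R=OORR B=GGBB L=RROO
After move 3 (U): U=WWWW F=OOGG R=GGRR B=RRBB L=BBOO
After move 4 (U): U=WWWW F=GGGG R=RRRR B=BBBB L=OOOO
After move 5 (U): U=WWWW F=RRGG R=BBRR B=OOBB L=GGOO
After move 6 (F'): F=RGRG U=WWBR R=YBYR D=GOYY L=GWOW
After move 7 (F'): F=GGRR U=WWYY R=OBGR D=WWYY L=GROB
Query: F face = GGRR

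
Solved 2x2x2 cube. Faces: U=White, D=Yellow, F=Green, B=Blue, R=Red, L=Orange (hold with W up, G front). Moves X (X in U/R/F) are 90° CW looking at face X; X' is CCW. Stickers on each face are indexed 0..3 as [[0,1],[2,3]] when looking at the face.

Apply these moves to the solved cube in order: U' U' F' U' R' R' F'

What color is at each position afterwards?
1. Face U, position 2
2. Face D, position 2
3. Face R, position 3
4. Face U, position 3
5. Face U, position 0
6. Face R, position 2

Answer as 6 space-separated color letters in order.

After move 1 (U'): U=WWWW F=OOGG R=GGRR B=RRBB L=BBOO
After move 2 (U'): U=WWWW F=BBGG R=OORR B=GGBB L=RROO
After move 3 (F'): F=BGBG U=WWOR R=YOYR D=ROYY L=RWOW
After move 4 (U'): U=WRWO F=RWBG R=BGYR B=YOBB L=GGOW
After move 5 (R'): R=GRBY U=WBWY F=RRBO D=RWYG B=YOOB
After move 6 (R'): R=RYGB U=WOWY F=RBBY D=RRYO B=GOWB
After move 7 (F'): F=BYRB U=WORG R=RYRB D=GWYO L=GYOW
Query 1: U[2] = R
Query 2: D[2] = Y
Query 3: R[3] = B
Query 4: U[3] = G
Query 5: U[0] = W
Query 6: R[2] = R

Answer: R Y B G W R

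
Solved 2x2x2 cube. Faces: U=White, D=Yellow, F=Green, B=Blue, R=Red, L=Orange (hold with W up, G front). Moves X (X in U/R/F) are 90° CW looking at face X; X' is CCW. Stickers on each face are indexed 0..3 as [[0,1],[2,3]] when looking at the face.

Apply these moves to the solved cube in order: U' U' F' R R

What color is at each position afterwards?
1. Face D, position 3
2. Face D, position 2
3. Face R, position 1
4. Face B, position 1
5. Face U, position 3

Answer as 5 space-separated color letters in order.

Answer: R Y Y G Y

Derivation:
After move 1 (U'): U=WWWW F=OOGG R=GGRR B=RRBB L=BBOO
After move 2 (U'): U=WWWW F=BBGG R=OORR B=GGBB L=RROO
After move 3 (F'): F=BGBG U=WWOR R=YOYR D=ROYY L=RWOW
After move 4 (R): R=YYRO U=WGOG F=BOBY D=RBYG B=RGWB
After move 5 (R): R=RYOY U=WOOY F=BBBG D=RWYR B=GGGB
Query 1: D[3] = R
Query 2: D[2] = Y
Query 3: R[1] = Y
Query 4: B[1] = G
Query 5: U[3] = Y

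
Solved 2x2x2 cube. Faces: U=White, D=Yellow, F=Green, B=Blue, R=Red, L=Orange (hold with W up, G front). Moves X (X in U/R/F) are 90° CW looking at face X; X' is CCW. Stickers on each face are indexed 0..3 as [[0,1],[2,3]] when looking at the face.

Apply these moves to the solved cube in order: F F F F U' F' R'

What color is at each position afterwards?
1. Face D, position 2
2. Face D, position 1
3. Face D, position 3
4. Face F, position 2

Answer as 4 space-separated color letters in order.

After move 1 (F): F=GGGG U=WWOO R=WRWR D=RRYY L=OYOY
After move 2 (F): F=GGGG U=WWYY R=OROR D=WWYY L=OROR
After move 3 (F): F=GGGG U=WWRR R=YRYR D=OOYY L=OWOW
After move 4 (F): F=GGGG U=WWWW R=RRRR D=YYYY L=OOOO
After move 5 (U'): U=WWWW F=OOGG R=GGRR B=RRBB L=BBOO
After move 6 (F'): F=OGOG U=WWGR R=YGYR D=BOYY L=BWOW
After move 7 (R'): R=GRYY U=WBGR F=OWOR D=BGYG B=YROB
Query 1: D[2] = Y
Query 2: D[1] = G
Query 3: D[3] = G
Query 4: F[2] = O

Answer: Y G G O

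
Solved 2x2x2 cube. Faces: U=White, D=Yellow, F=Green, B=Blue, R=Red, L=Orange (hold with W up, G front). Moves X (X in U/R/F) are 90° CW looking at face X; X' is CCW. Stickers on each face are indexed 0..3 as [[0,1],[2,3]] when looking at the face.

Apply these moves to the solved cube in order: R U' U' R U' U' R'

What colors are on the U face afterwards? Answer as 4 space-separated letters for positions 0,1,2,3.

Answer: Y W B W

Derivation:
After move 1 (R): R=RRRR U=WGWG F=GYGY D=YBYB B=WBWB
After move 2 (U'): U=GGWW F=OOGY R=GYRR B=RRWB L=WBOO
After move 3 (U'): U=GWGW F=WBGY R=OORR B=GYWB L=RROO
After move 4 (R): R=RORO U=GBGY F=WBGB D=YWYG B=WYWB
After move 5 (U'): U=BYGG F=RRGB R=WBRO B=ROWB L=WYOO
After move 6 (U'): U=YGBG F=WYGB R=RRRO B=WBWB L=ROOO
After move 7 (R'): R=RORR U=YWBW F=WGGG D=YYYB B=GBWB
Query: U face = YWBW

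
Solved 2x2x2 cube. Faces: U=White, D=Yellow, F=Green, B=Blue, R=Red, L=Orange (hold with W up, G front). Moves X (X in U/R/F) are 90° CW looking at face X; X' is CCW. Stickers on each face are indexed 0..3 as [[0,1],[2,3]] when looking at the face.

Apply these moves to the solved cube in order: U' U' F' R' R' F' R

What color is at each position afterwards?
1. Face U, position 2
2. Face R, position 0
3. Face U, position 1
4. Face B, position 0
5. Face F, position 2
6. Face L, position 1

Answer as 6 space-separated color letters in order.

Answer: R R G O B Y

Derivation:
After move 1 (U'): U=WWWW F=OOGG R=GGRR B=RRBB L=BBOO
After move 2 (U'): U=WWWW F=BBGG R=OORR B=GGBB L=RROO
After move 3 (F'): F=BGBG U=WWOR R=YOYR D=ROYY L=RWOW
After move 4 (R'): R=ORYY U=WBOG F=BWBR D=RGYG B=YGOB
After move 5 (R'): R=RYOY U=WOOY F=BBBG D=RWYR B=GGGB
After move 6 (F'): F=BGBB U=WORO R=WYRY D=WWYR L=RYOO
After move 7 (R): R=RWYY U=WGRB F=BWBR D=WGYG B=OGOB
Query 1: U[2] = R
Query 2: R[0] = R
Query 3: U[1] = G
Query 4: B[0] = O
Query 5: F[2] = B
Query 6: L[1] = Y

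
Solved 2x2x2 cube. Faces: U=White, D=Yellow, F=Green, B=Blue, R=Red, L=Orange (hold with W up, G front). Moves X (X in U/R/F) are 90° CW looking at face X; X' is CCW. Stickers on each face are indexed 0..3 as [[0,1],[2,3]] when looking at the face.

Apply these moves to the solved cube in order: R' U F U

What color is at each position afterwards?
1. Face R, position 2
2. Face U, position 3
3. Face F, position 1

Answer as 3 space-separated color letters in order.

Answer: B W B

Derivation:
After move 1 (R'): R=RRRR U=WBWB F=GWGW D=YGYG B=YBYB
After move 2 (U): U=WWBB F=RRGW R=YBRR B=OOYB L=GWOO
After move 3 (F): F=GRWR U=WWOW R=BBBR D=RYYG L=GYOG
After move 4 (U): U=OWWW F=BBWR R=OOBR B=GYYB L=GROG
Query 1: R[2] = B
Query 2: U[3] = W
Query 3: F[1] = B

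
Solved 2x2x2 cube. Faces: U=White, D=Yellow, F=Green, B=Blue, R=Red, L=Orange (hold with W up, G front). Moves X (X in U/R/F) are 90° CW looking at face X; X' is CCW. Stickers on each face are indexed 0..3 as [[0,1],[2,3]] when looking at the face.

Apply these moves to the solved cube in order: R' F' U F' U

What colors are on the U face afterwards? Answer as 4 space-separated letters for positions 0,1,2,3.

Answer: Y R Y W

Derivation:
After move 1 (R'): R=RRRR U=WBWB F=GWGW D=YGYG B=YBYB
After move 2 (F'): F=WWGG U=WBRR R=GRYR D=OOYG L=OBOW
After move 3 (U): U=RWRB F=GRGG R=YBYR B=OBYB L=WWOW
After move 4 (F'): F=RGGG U=RWYY R=OBOR D=WWYG L=WBOR
After move 5 (U): U=YRYW F=OBGG R=OBOR B=WBYB L=RGOR
Query: U face = YRYW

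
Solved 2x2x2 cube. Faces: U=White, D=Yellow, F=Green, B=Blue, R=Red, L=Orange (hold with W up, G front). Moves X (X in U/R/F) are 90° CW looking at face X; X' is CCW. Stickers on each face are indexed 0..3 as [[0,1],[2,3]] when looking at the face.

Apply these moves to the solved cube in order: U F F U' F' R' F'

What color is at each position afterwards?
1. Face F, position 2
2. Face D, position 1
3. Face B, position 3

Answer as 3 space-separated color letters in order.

Answer: R W B

Derivation:
After move 1 (U): U=WWWW F=RRGG R=BBRR B=OOBB L=GGOO
After move 2 (F): F=GRGR U=WWOG R=WBWR D=RBYY L=GYOY
After move 3 (F): F=GGRR U=WWYY R=OBGR D=WWYY L=GROB
After move 4 (U'): U=WYWY F=GRRR R=GGGR B=OBBB L=OOOB
After move 5 (F'): F=RRGR U=WYGG R=WGWR D=OBYY L=OYOW
After move 6 (R'): R=GRWW U=WBGO F=RYGG D=ORYR B=YBBB
After move 7 (F'): F=YGRG U=WBGW R=RROW D=YWYR L=OOOG
Query 1: F[2] = R
Query 2: D[1] = W
Query 3: B[3] = B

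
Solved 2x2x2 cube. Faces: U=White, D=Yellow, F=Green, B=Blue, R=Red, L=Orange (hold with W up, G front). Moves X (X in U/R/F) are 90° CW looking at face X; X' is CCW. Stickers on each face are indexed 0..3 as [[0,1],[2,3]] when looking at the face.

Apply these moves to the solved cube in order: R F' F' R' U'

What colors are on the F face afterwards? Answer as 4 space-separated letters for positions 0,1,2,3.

After move 1 (R): R=RRRR U=WGWG F=GYGY D=YBYB B=WBWB
After move 2 (F'): F=YYGG U=WGRR R=BRYR D=OOYB L=OGOW
After move 3 (F'): F=YGYG U=WGBY R=OROR D=GWYB L=OROR
After move 4 (R'): R=RROO U=WWBW F=YGYY D=GGYG B=BBWB
After move 5 (U'): U=WWWB F=ORYY R=YGOO B=RRWB L=BBOR
Query: F face = ORYY

Answer: O R Y Y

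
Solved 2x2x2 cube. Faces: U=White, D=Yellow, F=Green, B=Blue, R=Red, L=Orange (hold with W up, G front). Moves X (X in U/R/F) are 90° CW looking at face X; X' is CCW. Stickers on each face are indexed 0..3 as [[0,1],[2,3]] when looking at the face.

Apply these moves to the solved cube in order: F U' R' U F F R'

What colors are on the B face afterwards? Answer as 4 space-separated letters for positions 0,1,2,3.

Answer: G B W B

Derivation:
After move 1 (F): F=GGGG U=WWOO R=WRWR D=RRYY L=OYOY
After move 2 (U'): U=WOWO F=OYGG R=GGWR B=WRBB L=BBOY
After move 3 (R'): R=GRGW U=WBWW F=OOGO D=RYYG B=YRRB
After move 4 (U): U=WWWB F=GRGO R=YRGW B=BBRB L=OOOY
After move 5 (F): F=GGOR U=WWYO R=WRBW D=GYYG L=OROY
After move 6 (F): F=OGRG U=WWYR R=YROW D=BWYG L=OGOY
After move 7 (R'): R=RWYO U=WRYB F=OWRR D=BGYG B=GBWB
Query: B face = GBWB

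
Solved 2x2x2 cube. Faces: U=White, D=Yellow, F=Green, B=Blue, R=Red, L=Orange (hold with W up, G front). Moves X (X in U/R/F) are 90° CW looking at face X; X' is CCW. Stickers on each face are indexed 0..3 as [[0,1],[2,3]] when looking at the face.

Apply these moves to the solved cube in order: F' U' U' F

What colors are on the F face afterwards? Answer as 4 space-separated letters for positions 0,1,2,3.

After move 1 (F'): F=GGGG U=WWRR R=YRYR D=OOYY L=OWOW
After move 2 (U'): U=WRWR F=OWGG R=GGYR B=YRBB L=BBOW
After move 3 (U'): U=RRWW F=BBGG R=OWYR B=GGBB L=YROW
After move 4 (F): F=GBGB U=RRWR R=WWWR D=YOYY L=YOOO
Query: F face = GBGB

Answer: G B G B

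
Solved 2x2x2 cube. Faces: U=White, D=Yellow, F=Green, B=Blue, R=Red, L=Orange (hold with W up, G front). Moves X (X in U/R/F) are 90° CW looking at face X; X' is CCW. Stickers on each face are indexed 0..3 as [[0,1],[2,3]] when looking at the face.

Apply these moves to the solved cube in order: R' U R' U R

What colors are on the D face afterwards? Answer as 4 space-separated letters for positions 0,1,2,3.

Answer: Y G Y G

Derivation:
After move 1 (R'): R=RRRR U=WBWB F=GWGW D=YGYG B=YBYB
After move 2 (U): U=WWBB F=RRGW R=YBRR B=OOYB L=GWOO
After move 3 (R'): R=BRYR U=WYBO F=RWGB D=YRYW B=GOGB
After move 4 (U): U=BWOY F=BRGB R=GOYR B=GWGB L=RWOO
After move 5 (R): R=YGRO U=BROB F=BRGW D=YGYG B=YWWB
Query: D face = YGYG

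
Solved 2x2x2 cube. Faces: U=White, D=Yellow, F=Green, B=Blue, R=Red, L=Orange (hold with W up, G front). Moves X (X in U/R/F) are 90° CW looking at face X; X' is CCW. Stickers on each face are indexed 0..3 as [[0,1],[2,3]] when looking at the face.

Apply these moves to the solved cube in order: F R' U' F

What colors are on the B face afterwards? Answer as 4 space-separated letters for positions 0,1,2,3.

After move 1 (F): F=GGGG U=WWOO R=WRWR D=RRYY L=OYOY
After move 2 (R'): R=RRWW U=WBOB F=GWGO D=RGYG B=YBRB
After move 3 (U'): U=BBWO F=OYGO R=GWWW B=RRRB L=YBOY
After move 4 (F): F=GOOY U=BBYB R=WWOW D=WGYG L=YROG
Query: B face = RRRB

Answer: R R R B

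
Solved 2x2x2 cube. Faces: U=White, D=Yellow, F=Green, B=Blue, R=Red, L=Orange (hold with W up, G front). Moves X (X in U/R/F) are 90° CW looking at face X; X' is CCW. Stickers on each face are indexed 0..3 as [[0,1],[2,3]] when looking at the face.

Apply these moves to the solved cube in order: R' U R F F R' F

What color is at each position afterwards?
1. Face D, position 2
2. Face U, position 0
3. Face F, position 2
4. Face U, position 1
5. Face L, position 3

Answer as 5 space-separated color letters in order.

After move 1 (R'): R=RRRR U=WBWB F=GWGW D=YGYG B=YBYB
After move 2 (U): U=WWBB F=RRGW R=YBRR B=OOYB L=GWOO
After move 3 (R): R=RYRB U=WRBW F=RGGG D=YYYO B=BOWB
After move 4 (F): F=GRGG U=WROW R=BYWB D=RRYO L=GYOY
After move 5 (F): F=GGGR U=WRYY R=OYWB D=WBYO L=GROR
After move 6 (R'): R=YBOW U=WWYB F=GRGY D=WGYR B=OOBB
After move 7 (F): F=GGYR U=WWRR R=YBBW D=OYYR L=GWOG
Query 1: D[2] = Y
Query 2: U[0] = W
Query 3: F[2] = Y
Query 4: U[1] = W
Query 5: L[3] = G

Answer: Y W Y W G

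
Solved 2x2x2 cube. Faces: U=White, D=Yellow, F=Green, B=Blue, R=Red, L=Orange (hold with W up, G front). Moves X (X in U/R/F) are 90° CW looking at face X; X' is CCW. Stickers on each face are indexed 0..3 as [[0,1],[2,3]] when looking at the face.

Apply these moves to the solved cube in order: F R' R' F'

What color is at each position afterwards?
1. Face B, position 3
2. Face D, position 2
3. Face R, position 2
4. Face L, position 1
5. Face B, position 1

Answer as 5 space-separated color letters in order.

Answer: B Y R Y B

Derivation:
After move 1 (F): F=GGGG U=WWOO R=WRWR D=RRYY L=OYOY
After move 2 (R'): R=RRWW U=WBOB F=GWGO D=RGYG B=YBRB
After move 3 (R'): R=RWRW U=WROY F=GBGB D=RWYO B=GBGB
After move 4 (F'): F=BBGG U=WRRR R=WWRW D=YYYO L=OYOO
Query 1: B[3] = B
Query 2: D[2] = Y
Query 3: R[2] = R
Query 4: L[1] = Y
Query 5: B[1] = B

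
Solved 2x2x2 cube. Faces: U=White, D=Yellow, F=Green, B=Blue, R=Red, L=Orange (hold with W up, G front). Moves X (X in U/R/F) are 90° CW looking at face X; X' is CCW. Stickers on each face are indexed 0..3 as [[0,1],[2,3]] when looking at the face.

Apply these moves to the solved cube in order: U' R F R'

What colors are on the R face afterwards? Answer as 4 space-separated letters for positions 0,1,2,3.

Answer: G G W G

Derivation:
After move 1 (U'): U=WWWW F=OOGG R=GGRR B=RRBB L=BBOO
After move 2 (R): R=RGRG U=WOWG F=OYGY D=YBYR B=WRWB
After move 3 (F): F=GOYY U=WOOB R=WGGG D=RRYR L=BYOB
After move 4 (R'): R=GGWG U=WWOW F=GOYB D=ROYY B=RRRB
Query: R face = GGWG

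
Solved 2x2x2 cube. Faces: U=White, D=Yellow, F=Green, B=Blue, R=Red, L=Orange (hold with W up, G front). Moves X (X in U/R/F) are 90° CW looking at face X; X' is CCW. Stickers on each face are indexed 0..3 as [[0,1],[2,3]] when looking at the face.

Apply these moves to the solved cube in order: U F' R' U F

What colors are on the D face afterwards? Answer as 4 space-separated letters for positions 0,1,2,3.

After move 1 (U): U=WWWW F=RRGG R=BBRR B=OOBB L=GGOO
After move 2 (F'): F=RGRG U=WWBR R=YBYR D=GOYY L=GWOW
After move 3 (R'): R=BRYY U=WBBO F=RWRR D=GGYG B=YOOB
After move 4 (U): U=BWOB F=BRRR R=YOYY B=GWOB L=RWOW
After move 5 (F): F=RBRR U=BWWW R=OOBY D=YYYG L=RGOG
Query: D face = YYYG

Answer: Y Y Y G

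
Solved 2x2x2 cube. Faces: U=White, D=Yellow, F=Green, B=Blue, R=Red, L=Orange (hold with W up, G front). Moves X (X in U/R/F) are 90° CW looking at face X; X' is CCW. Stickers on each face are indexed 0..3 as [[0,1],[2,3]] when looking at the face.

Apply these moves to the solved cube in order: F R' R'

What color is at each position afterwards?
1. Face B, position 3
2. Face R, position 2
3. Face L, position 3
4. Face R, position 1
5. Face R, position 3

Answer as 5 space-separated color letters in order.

After move 1 (F): F=GGGG U=WWOO R=WRWR D=RRYY L=OYOY
After move 2 (R'): R=RRWW U=WBOB F=GWGO D=RGYG B=YBRB
After move 3 (R'): R=RWRW U=WROY F=GBGB D=RWYO B=GBGB
Query 1: B[3] = B
Query 2: R[2] = R
Query 3: L[3] = Y
Query 4: R[1] = W
Query 5: R[3] = W

Answer: B R Y W W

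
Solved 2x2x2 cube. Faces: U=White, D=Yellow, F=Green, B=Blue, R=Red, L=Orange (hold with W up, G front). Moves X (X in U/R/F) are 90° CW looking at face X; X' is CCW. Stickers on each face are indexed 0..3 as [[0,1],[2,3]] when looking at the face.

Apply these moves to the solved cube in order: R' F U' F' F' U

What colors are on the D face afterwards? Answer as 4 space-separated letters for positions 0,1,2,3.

Answer: O W Y G

Derivation:
After move 1 (R'): R=RRRR U=WBWB F=GWGW D=YGYG B=YBYB
After move 2 (F): F=GGWW U=WBOO R=WRBR D=RRYG L=OYOG
After move 3 (U'): U=BOWO F=OYWW R=GGBR B=WRYB L=YBOG
After move 4 (F'): F=YWOW U=BOGB R=RGRR D=BGYG L=YOOW
After move 5 (F'): F=WWYO U=BORR R=GGBR D=OWYG L=YBOG
After move 6 (U): U=RBRO F=GGYO R=WRBR B=YBYB L=WWOG
Query: D face = OWYG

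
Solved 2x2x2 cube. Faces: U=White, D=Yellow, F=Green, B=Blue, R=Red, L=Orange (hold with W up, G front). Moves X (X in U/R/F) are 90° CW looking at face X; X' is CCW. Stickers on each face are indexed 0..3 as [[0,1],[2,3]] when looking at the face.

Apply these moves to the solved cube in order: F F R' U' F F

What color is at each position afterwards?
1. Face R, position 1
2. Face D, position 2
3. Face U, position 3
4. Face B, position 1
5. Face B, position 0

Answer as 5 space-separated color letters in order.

Answer: W Y W R R

Derivation:
After move 1 (F): F=GGGG U=WWOO R=WRWR D=RRYY L=OYOY
After move 2 (F): F=GGGG U=WWYY R=OROR D=WWYY L=OROR
After move 3 (R'): R=RROO U=WBYB F=GWGY D=WGYG B=YBWB
After move 4 (U'): U=BBWY F=ORGY R=GWOO B=RRWB L=YBOR
After move 5 (F): F=GOYR U=BBRB R=WWYO D=OGYG L=YWOG
After move 6 (F): F=YGRO U=BBGW R=RWBO D=YWYG L=YOOG
Query 1: R[1] = W
Query 2: D[2] = Y
Query 3: U[3] = W
Query 4: B[1] = R
Query 5: B[0] = R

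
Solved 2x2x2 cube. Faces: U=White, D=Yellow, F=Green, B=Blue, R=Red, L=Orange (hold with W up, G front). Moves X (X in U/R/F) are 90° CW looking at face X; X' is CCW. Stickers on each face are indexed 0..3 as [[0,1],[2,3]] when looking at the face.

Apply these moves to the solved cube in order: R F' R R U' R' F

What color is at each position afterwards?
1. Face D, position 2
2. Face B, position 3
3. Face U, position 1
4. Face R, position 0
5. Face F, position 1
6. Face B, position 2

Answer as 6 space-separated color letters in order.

Answer: Y B Y W O G

Derivation:
After move 1 (R): R=RRRR U=WGWG F=GYGY D=YBYB B=WBWB
After move 2 (F'): F=YYGG U=WGRR R=BRYR D=OOYB L=OGOW
After move 3 (R): R=YBRR U=WYRG F=YOGB D=OWYW B=RBGB
After move 4 (R): R=RYRB U=WORB F=YWGW D=OGYR B=GBYB
After move 5 (U'): U=OBWR F=OGGW R=YWRB B=RYYB L=GBOW
After move 6 (R'): R=WBYR U=OYWR F=OBGR D=OGYW B=RYGB
After move 7 (F): F=GORB U=OYWB R=WBRR D=YWYW L=GOOG
Query 1: D[2] = Y
Query 2: B[3] = B
Query 3: U[1] = Y
Query 4: R[0] = W
Query 5: F[1] = O
Query 6: B[2] = G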